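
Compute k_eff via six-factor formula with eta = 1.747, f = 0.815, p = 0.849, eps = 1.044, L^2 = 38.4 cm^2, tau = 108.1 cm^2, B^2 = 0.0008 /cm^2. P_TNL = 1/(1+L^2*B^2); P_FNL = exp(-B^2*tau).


k_inf = eta*f*p*eps = 1.747*0.815*0.849*1.044 = 1.261998
P_TNL = 1/(1 + L^2*B^2) = 1/(1 + 38.4*0.0008) = 0.9701956
P_FNL = exp(-B^2*tau) = exp(-0.0008*108.1) = 0.9171539
k_eff = k_inf * P_TNL * P_FNL = 1.261998 * 0.9701956 * 0.9171539
k_eff = 1.1229

1.1229


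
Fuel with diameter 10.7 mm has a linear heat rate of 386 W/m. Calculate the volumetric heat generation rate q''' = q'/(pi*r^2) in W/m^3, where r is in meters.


r = D / 2 / 1000 = 10.7 / 2 / 1000 = 0.00535 m
q''' = q' / (pi * r^2)
q''' = 386 / (pi * 0.00535^2)
q''' = 4.2927e+06 W/m^3

4.2927e+06


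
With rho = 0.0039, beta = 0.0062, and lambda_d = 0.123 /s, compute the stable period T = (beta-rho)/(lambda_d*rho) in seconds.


T = (beta - rho) / (lambda_d * rho)
T = (0.0062 - 0.0039) / (0.123 * 0.0039)
T = 4.7947 s

4.7947


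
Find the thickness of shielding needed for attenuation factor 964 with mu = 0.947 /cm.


x = ln(factor) / mu
x = ln(964) / 0.947
x = 7.2556 cm

7.2556


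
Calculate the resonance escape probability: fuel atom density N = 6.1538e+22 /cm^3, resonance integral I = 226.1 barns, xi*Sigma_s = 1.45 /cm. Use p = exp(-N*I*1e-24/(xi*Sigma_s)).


p = exp(-N * I * 1e-24 / (xi*Sigma_s))
p = exp(-6.1538e+22 * 226.1 * 1e-24 / 1.45)
p = 6.8022e-05

6.8022e-05


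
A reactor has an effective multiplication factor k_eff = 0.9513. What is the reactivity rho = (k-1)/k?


rho = (k_eff - 1) / k_eff
rho = (0.9513 - 1) / 0.9513
rho = -0.051193

-0.051193


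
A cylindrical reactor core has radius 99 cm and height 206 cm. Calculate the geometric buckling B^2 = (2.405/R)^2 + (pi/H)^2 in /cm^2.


B^2 = (2.405/R)^2 + (pi/H)^2
B^2 = (2.405/99)^2 + (pi/206)^2
B^2 = 8.2272e-04 /cm^2

8.2272e-04


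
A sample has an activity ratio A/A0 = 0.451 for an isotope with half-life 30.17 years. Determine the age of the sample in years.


lambda = ln(2) / t_half = ln(2) / 30.17 = 0.02297472 /yr
t = -ln(A/A0) / lambda
t = -ln(0.451) / 0.02297472
t = 34.659 yr

34.659


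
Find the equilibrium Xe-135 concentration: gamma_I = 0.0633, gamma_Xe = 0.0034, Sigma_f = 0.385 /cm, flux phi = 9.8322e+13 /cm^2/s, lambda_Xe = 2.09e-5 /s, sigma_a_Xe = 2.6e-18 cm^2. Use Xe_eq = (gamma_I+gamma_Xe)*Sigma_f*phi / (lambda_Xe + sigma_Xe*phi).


Xe_eq = (gamma_I + gamma_Xe) * Sigma_f * phi / (lambda_Xe + sigma_Xe * phi)
Numerator = (0.0633 + 0.0034) * 0.385 * 9.8322e+13 = 2.524860e+12
Denominator = 2.09e-5 + 2.6e-18 * 9.8322e+13 = 2.765372e-04
Xe_eq = 2.524860e+12 / 2.765372e-04 = 9.1303e+15 /cm^3

9.1303e+15


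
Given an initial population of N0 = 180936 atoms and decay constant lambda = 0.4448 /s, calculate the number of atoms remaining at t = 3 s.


N = N0 * exp(-lambda * t)
N = 180936 * exp(-0.4448 * 3)
N = 47643

47643


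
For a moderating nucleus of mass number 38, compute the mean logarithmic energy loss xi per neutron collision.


xi = 1 + (A-1)^2/(2A) * ln((A-1)/(A+1))
xi = 1 + (38-1)^2/(2*38) * ln((38-1)/(38 +1))
xi = 0.051720

0.051720


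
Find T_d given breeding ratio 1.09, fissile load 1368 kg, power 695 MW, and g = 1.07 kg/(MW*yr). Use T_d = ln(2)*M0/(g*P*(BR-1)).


Breeding gain G = BR - 1 = 1.09 - 1 = 0.09
Fissile production rate = g * P * G = 1.07 * 695 * 0.09 = 66.9285 kg/yr
T_d = ln(2) * M0 / (g * P * G)
T_d = ln(2) * 1368 / 66.9285 = 14.168 yr

14.168


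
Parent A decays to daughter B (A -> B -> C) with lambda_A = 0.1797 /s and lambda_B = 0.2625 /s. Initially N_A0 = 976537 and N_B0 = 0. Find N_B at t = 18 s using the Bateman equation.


N_B(t) = lambda_A * N_A0 / (lambda_B - lambda_A) * [exp(-lambda_A*t) - exp(-lambda_B*t)]
exp(-0.1797*18) = 0.03937595; exp(-0.2625*18) = 0.008870714
N_B = 0.1797 * 976537 / (0.2625 - 0.1797) * (0.03937595 - 0.008870714)
N_B = 64652

64652


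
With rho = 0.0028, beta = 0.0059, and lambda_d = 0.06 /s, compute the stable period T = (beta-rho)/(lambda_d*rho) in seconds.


T = (beta - rho) / (lambda_d * rho)
T = (0.0059 - 0.0028) / (0.06 * 0.0028)
T = 18.452 s

18.452


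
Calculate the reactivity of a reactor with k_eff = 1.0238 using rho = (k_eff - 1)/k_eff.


rho = (k_eff - 1) / k_eff
rho = (1.0238 - 1) / 1.0238
rho = 0.023247

0.023247


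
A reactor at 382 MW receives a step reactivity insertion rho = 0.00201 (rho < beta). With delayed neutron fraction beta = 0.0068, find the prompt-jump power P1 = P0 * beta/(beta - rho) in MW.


P1/P0 = beta / (beta - rho)
P1/P0 = 0.0068 / (0.0068 - 0.00201) = 1.419624
P1 = 382 * 1.419624 = 542.30 MW

542.30


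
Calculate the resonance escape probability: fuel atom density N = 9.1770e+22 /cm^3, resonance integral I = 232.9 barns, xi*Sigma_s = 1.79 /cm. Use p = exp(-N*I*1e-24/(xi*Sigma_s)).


p = exp(-N * I * 1e-24 / (xi*Sigma_s))
p = exp(-9.1770e+22 * 232.9 * 1e-24 / 1.79)
p = 6.5218e-06

6.5218e-06


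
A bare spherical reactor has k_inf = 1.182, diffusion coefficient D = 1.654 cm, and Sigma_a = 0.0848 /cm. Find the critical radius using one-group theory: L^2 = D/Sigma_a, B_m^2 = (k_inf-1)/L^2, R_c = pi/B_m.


L^2 = D / Sigma_a = 1.654 / 0.0848 = 19.50472 cm^2
B_m^2 = (k_inf - 1) / L^2 = (1.182 - 1) / 19.50472 = 0.009331075 /cm^2
For a bare sphere: B_g = pi/R, so R_c = pi / sqrt(B_m^2)
R_c = pi / sqrt(0.009331075) = 32.523 cm

32.523


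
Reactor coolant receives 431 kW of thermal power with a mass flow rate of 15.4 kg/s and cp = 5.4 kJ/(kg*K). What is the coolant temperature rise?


dT = Q / (m_dot * cp)
dT = 431 / (15.4 * 5.4)
dT = 5.1828 C

5.1828


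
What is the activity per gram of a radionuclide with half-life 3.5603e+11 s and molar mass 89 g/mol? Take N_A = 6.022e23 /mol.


lambda = ln(2) / t_half = ln(2) / 3.5603e+11 = 1.946879e-12 /s
SA = lambda * N_A / M
SA = 1.946879e-12 * 6.022e23 / 89
SA = 1.3173e+10 Bq/g

1.3173e+10


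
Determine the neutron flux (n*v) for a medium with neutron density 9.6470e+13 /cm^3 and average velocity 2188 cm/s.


phi = n * v
phi = 9.6470e+13 * 2188
phi = 2.1108e+17 /cm^2/s

2.1108e+17


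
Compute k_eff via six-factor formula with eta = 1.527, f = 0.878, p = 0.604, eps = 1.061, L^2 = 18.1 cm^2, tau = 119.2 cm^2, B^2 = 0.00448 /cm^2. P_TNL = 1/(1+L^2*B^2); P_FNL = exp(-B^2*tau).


k_inf = eta*f*p*eps = 1.527*0.878*0.604*1.061 = 0.8591834
P_TNL = 1/(1 + L^2*B^2) = 1/(1 + 18.1*0.00448) = 0.9249941
P_FNL = exp(-B^2*tau) = exp(-0.00448*119.2) = 0.5862459
k_eff = k_inf * P_TNL * P_FNL = 0.8591834 * 0.9249941 * 0.5862459
k_eff = 0.46591

0.46591


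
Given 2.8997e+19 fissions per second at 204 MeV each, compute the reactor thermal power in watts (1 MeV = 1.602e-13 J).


P = fission_rate * E_MeV * 1.602e-13
P = 2.8997e+19 * 204 * 1.602e-13
P = 9.4765e+08 W

9.4765e+08


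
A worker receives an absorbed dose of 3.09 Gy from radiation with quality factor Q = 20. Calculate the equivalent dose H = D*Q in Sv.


H = D * Q
H = 3.09 * 20
H = 61.800 Sv

61.800


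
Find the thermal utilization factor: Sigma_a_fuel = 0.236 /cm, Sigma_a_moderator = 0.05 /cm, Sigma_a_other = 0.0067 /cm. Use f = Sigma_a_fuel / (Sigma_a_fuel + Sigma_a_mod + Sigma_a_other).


f = Sigma_a_fuel / (Sigma_a_fuel + Sigma_a_mod + Sigma_a_other)
f = 0.236 / (0.236 + 0.05 + 0.0067)
f = 0.80629

0.80629


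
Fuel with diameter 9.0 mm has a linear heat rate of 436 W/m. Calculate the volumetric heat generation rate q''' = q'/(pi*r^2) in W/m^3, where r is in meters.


r = D / 2 / 1000 = 9.0 / 2 / 1000 = 0.0045 m
q''' = q' / (pi * r^2)
q''' = 436 / (pi * 0.0045^2)
q''' = 6.8535e+06 W/m^3

6.8535e+06


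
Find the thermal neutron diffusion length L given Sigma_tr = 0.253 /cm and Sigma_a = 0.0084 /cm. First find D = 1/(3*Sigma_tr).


D = 1 / (3 * Sigma_tr) = 1 / (3 * 0.253) = 1.317523 cm
L = sqrt(D / Sigma_a)
L = sqrt(1.317523 / 0.0084)
L = 12.524 cm

12.524


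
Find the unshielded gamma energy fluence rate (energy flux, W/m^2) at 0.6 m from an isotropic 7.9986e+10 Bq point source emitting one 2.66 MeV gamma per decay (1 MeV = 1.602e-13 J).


psi = A * E * 1.602e-13 / (4*pi*r^2)
psi = 7.9986e+10 * 2.66 * 1.602e-13 / (4*pi*0.6^2)
psi = 0.0075343 W/m^2

0.0075343


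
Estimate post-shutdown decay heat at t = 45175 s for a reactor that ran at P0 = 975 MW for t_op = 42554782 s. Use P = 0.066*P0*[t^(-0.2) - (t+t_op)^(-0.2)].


P/P0 = 0.066 * [t^(-0.2) - (t + t_op)^(-0.2)]
P/P0 = 0.066 * [45175^(-0.2) - (45175 + 42554782)^(-0.2)]
P/P0 = 0.066 * [0.1172250 - 0.02979327] = 0.005770494
P = 975 * 0.005770494 = 5.6262 MW

5.6262


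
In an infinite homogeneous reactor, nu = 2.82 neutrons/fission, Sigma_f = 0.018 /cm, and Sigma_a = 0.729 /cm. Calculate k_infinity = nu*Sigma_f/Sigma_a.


k_inf = nu * Sigma_f / Sigma_a
k_inf = 2.82 * 0.018 / 0.729
k_inf = 0.069630

0.069630


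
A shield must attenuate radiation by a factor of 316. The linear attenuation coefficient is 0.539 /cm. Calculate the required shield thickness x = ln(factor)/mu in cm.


x = ln(factor) / mu
x = ln(316) / 0.539
x = 10.679 cm

10.679


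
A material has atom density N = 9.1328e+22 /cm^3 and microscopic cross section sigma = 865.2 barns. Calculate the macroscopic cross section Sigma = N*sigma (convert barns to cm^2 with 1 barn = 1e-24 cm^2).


Sigma = N * sigma_barns * 1e-24
Sigma = 9.1328e+22 * 865.2 * 1e-24
Sigma = 79.017 /cm

79.017


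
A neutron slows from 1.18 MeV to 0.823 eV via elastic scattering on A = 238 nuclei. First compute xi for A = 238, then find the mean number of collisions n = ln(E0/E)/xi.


xi = 1 + (A-1)^2/(2A)*ln((A-1)/(A+1)) = 0.008379872 (for A = 238)
n = ln(E0/E) / xi
n = ln(1.18e6 / 0.823) / 0.008379872
n = ln(1.433779e+06) / 0.008379872 = 1691.7

1691.7


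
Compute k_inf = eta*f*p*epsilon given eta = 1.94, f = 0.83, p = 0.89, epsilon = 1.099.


k_inf = eta * f * p * epsilon
k_inf = 1.94 * 0.83 * 0.89 * 1.099
k_inf = 1.5750

1.5750


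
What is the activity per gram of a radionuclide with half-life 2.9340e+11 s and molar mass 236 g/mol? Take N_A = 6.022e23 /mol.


lambda = ln(2) / t_half = ln(2) / 2.9340e+11 = 2.362465e-12 /s
SA = lambda * N_A / M
SA = 2.362465e-12 * 6.022e23 / 236
SA = 6.0283e+09 Bq/g

6.0283e+09


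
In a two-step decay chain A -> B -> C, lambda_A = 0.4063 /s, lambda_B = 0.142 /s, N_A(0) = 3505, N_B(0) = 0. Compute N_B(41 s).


N_B(t) = lambda_A * N_A0 / (lambda_B - lambda_A) * [exp(-lambda_A*t) - exp(-lambda_B*t)]
exp(-0.4063*41) = 5.826292e-08; exp(-0.142*41) = 0.002961676
N_B = 0.4063 * 3505 / (0.142 - 0.4063) * (5.826292e-08 - 0.002961676)
N_B = 15.958

15.958


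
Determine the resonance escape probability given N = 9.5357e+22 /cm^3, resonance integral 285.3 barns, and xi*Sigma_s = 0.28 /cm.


p = exp(-N * I * 1e-24 / (xi*Sigma_s))
p = exp(-9.5357e+22 * 285.3 * 1e-24 / 0.28)
p = 6.3547e-43

6.3547e-43


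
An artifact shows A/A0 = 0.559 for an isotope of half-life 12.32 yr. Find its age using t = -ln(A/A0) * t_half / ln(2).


lambda = ln(2) / t_half = ln(2) / 12.32 = 0.05626195 /yr
t = -ln(A/A0) / lambda
t = -ln(0.559) / 0.05626195
t = 10.337 yr

10.337


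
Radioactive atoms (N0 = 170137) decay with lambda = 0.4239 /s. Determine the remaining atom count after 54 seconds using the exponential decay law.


N = N0 * exp(-lambda * t)
N = 170137 * exp(-0.4239 * 54)
N = 1.9478e-05

1.9478e-05


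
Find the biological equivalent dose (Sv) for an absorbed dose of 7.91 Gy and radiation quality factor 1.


H = D * Q
H = 7.91 * 1
H = 7.9100 Sv

7.9100


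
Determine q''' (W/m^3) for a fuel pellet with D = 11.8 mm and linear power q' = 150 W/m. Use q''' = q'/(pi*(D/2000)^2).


r = D / 2 / 1000 = 11.8 / 2 / 1000 = 0.0059 m
q''' = q' / (pi * r^2)
q''' = 150 / (pi * 0.0059^2)
q''' = 1.3716e+06 W/m^3

1.3716e+06


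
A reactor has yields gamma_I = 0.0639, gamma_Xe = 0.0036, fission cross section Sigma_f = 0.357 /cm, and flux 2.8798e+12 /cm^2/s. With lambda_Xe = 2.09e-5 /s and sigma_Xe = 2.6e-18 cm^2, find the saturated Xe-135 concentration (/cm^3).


Xe_eq = (gamma_I + gamma_Xe) * Sigma_f * phi / (lambda_Xe + sigma_Xe * phi)
Numerator = (0.0639 + 0.0036) * 0.357 * 2.8798e+12 = 6.939598e+10
Denominator = 2.09e-5 + 2.6e-18 * 2.8798e+12 = 2.838748e-05
Xe_eq = 6.939598e+10 / 2.838748e-05 = 2.4446e+15 /cm^3

2.4446e+15


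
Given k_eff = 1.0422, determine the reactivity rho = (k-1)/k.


rho = (k_eff - 1) / k_eff
rho = (1.0422 - 1) / 1.0422
rho = 0.040491

0.040491


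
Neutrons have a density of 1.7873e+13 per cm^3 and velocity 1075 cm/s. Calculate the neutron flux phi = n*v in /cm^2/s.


phi = n * v
phi = 1.7873e+13 * 1075
phi = 1.9213e+16 /cm^2/s

1.9213e+16


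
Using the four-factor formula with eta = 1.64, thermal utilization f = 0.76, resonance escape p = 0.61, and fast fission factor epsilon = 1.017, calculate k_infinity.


k_inf = eta * f * p * epsilon
k_inf = 1.64 * 0.76 * 0.61 * 1.017
k_inf = 0.77323

0.77323


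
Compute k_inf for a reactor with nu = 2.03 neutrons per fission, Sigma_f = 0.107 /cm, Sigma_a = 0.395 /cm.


k_inf = nu * Sigma_f / Sigma_a
k_inf = 2.03 * 0.107 / 0.395
k_inf = 0.54990

0.54990


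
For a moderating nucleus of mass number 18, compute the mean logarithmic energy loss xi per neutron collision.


xi = 1 + (A-1)^2/(2A) * ln((A-1)/(A+1))
xi = 1 + (18-1)^2/(2*18) * ln((18-1)/(18 +1))
xi = 0.10711

0.10711


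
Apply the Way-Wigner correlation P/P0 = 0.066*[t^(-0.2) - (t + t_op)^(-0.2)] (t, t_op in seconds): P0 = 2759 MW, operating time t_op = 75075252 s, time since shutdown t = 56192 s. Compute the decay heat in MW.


P/P0 = 0.066 * [t^(-0.2) - (t + t_op)^(-0.2)]
P/P0 = 0.066 * [56192^(-0.2) - (56192 + 75075252)^(-0.2)]
P/P0 = 0.066 * [0.1122187 - 0.02659718] = 0.005651020
P = 2759 * 0.005651020 = 15.591 MW

15.591


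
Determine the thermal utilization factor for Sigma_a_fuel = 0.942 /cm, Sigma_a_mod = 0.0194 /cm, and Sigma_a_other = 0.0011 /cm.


f = Sigma_a_fuel / (Sigma_a_fuel + Sigma_a_mod + Sigma_a_other)
f = 0.942 / (0.942 + 0.0194 + 0.0011)
f = 0.97870

0.97870


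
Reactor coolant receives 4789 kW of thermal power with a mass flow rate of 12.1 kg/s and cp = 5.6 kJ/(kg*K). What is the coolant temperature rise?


dT = Q / (m_dot * cp)
dT = 4789 / (12.1 * 5.6)
dT = 70.676 C

70.676


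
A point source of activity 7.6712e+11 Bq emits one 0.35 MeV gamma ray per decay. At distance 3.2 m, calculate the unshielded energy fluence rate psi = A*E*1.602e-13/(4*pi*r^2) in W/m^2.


psi = A * E * 1.602e-13 / (4*pi*r^2)
psi = 7.6712e+11 * 0.35 * 1.602e-13 / (4*pi*3.2^2)
psi = 3.3426e-04 W/m^2

3.3426e-04


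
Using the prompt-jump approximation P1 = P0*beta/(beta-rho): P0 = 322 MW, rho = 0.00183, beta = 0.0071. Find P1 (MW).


P1/P0 = beta / (beta - rho)
P1/P0 = 0.0071 / (0.0071 - 0.00183) = 1.347249
P1 = 322 * 1.347249 = 433.81 MW

433.81


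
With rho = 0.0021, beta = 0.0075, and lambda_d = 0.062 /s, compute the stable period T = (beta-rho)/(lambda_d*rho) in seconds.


T = (beta - rho) / (lambda_d * rho)
T = (0.0075 - 0.0021) / (0.062 * 0.0021)
T = 41.475 s

41.475


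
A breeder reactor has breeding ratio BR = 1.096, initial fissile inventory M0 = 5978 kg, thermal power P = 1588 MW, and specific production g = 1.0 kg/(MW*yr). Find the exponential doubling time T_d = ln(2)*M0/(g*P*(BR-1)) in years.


Breeding gain G = BR - 1 = 1.096 - 1 = 0.096
Fissile production rate = g * P * G = 1.0 * 1588 * 0.096 = 152.448 kg/yr
T_d = ln(2) * M0 / (g * P * G)
T_d = ln(2) * 5978 / 152.448 = 27.181 yr

27.181


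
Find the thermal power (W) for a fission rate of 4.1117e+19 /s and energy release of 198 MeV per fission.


P = fission_rate * E_MeV * 1.602e-13
P = 4.1117e+19 * 198 * 1.602e-13
P = 1.3042e+09 W

1.3042e+09


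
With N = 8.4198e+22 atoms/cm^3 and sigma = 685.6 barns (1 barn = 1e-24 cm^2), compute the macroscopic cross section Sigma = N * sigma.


Sigma = N * sigma_barns * 1e-24
Sigma = 8.4198e+22 * 685.6 * 1e-24
Sigma = 57.726 /cm

57.726


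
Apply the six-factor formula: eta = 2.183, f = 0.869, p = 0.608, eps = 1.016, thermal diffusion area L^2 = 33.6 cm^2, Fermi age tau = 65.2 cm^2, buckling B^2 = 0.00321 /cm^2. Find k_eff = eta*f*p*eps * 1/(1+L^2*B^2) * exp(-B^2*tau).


k_inf = eta*f*p*eps = 2.183*0.869*0.608*1.016 = 1.171847
P_TNL = 1/(1 + L^2*B^2) = 1/(1 + 33.6*0.00321) = 0.9026444
P_FNL = exp(-B^2*tau) = exp(-0.00321*65.2) = 0.8111583
k_eff = k_inf * P_TNL * P_FNL = 1.171847 * 0.9026444 * 0.8111583
k_eff = 0.85801

0.85801


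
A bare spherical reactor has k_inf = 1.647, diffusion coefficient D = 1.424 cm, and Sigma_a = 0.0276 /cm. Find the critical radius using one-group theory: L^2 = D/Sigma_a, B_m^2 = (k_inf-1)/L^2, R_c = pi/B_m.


L^2 = D / Sigma_a = 1.424 / 0.0276 = 51.59420 cm^2
B_m^2 = (k_inf - 1) / L^2 = (1.647 - 1) / 51.59420 = 0.01254017 /cm^2
For a bare sphere: B_g = pi/R, so R_c = pi / sqrt(B_m^2)
R_c = pi / sqrt(0.01254017) = 28.054 cm

28.054


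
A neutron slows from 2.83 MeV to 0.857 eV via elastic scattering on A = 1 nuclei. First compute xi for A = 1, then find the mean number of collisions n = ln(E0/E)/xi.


xi = 1 + (A-1)^2/(2A)*ln((A-1)/(A+1)) = 1 (for A = 1)
n = ln(E0/E) / xi
n = ln(2.83e6 / 0.857) / 1
n = ln(3.302217e+06) / 1 = 15.010

15.010


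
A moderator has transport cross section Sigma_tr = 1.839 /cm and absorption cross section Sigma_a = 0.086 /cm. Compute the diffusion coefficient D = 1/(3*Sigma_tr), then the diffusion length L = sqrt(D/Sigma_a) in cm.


D = 1 / (3 * Sigma_tr) = 1 / (3 * 1.839) = 0.1812579 cm
L = sqrt(D / Sigma_a)
L = sqrt(0.1812579 / 0.086)
L = 1.4518 cm

1.4518


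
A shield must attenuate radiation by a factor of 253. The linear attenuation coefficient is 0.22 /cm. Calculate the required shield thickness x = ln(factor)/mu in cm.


x = ln(factor) / mu
x = ln(253) / 0.22
x = 25.152 cm

25.152


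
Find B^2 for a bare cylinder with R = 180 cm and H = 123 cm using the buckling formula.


B^2 = (2.405/R)^2 + (pi/H)^2
B^2 = (2.405/180)^2 + (pi/123)^2
B^2 = 8.3088e-04 /cm^2

8.3088e-04


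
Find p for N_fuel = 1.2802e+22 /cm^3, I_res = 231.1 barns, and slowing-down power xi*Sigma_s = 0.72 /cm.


p = exp(-N * I * 1e-24 / (xi*Sigma_s))
p = exp(-1.2802e+22 * 231.1 * 1e-24 / 0.72)
p = 0.016423

0.016423


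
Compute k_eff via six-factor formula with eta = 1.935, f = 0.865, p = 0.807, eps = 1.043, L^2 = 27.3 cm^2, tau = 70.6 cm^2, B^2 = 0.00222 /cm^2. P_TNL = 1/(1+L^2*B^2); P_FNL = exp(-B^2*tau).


k_inf = eta*f*p*eps = 1.935*0.865*0.807*1.043 = 1.408818
P_TNL = 1/(1 + L^2*B^2) = 1/(1 + 27.3*0.00222) = 0.9428572
P_FNL = exp(-B^2*tau) = exp(-0.00222*70.6) = 0.8549332
k_eff = k_inf * P_TNL * P_FNL = 1.408818 * 0.9428572 * 0.8549332
k_eff = 1.1356

1.1356


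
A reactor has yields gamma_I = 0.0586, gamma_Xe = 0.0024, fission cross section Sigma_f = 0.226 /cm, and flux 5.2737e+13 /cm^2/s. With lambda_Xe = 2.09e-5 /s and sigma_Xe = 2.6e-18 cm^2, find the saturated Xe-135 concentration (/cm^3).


Xe_eq = (gamma_I + gamma_Xe) * Sigma_f * phi / (lambda_Xe + sigma_Xe * phi)
Numerator = (0.0586 + 0.0024) * 0.226 * 5.2737e+13 = 7.270323e+11
Denominator = 2.09e-5 + 2.6e-18 * 5.2737e+13 = 1.580162e-04
Xe_eq = 7.270323e+11 / 1.580162e-04 = 4.6010e+15 /cm^3

4.6010e+15


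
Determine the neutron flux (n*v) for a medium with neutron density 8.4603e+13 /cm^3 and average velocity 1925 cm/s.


phi = n * v
phi = 8.4603e+13 * 1925
phi = 1.6286e+17 /cm^2/s

1.6286e+17


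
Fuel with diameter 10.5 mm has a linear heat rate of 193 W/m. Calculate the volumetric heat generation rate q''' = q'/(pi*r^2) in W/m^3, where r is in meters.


r = D / 2 / 1000 = 10.5 / 2 / 1000 = 0.00525 m
q''' = q' / (pi * r^2)
q''' = 193 / (pi * 0.00525^2)
q''' = 2.2289e+06 W/m^3

2.2289e+06


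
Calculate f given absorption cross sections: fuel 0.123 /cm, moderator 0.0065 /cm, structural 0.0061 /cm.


f = Sigma_a_fuel / (Sigma_a_fuel + Sigma_a_mod + Sigma_a_other)
f = 0.123 / (0.123 + 0.0065 + 0.0061)
f = 0.90708

0.90708


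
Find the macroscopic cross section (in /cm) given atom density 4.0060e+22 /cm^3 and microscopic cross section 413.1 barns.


Sigma = N * sigma_barns * 1e-24
Sigma = 4.0060e+22 * 413.1 * 1e-24
Sigma = 16.549 /cm

16.549


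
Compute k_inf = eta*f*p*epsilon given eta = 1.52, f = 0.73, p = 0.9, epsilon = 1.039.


k_inf = eta * f * p * epsilon
k_inf = 1.52 * 0.73 * 0.9 * 1.039
k_inf = 1.0376

1.0376


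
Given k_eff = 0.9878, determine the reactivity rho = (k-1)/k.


rho = (k_eff - 1) / k_eff
rho = (0.9878 - 1) / 0.9878
rho = -0.012351

-0.012351


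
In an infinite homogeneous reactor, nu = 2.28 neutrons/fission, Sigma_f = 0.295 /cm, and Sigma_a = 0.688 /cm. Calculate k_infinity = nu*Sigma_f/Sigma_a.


k_inf = nu * Sigma_f / Sigma_a
k_inf = 2.28 * 0.295 / 0.688
k_inf = 0.97762

0.97762


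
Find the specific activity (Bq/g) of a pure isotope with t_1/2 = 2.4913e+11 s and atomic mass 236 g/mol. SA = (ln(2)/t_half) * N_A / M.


lambda = ln(2) / t_half = ln(2) / 2.4913e+11 = 2.782271e-12 /s
SA = lambda * N_A / M
SA = 2.782271e-12 * 6.022e23 / 236
SA = 7.0995e+09 Bq/g

7.0995e+09


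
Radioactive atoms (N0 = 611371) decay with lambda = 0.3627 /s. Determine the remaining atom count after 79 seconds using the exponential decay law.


N = N0 * exp(-lambda * t)
N = 611371 * exp(-0.3627 * 79)
N = 2.1996e-07

2.1996e-07


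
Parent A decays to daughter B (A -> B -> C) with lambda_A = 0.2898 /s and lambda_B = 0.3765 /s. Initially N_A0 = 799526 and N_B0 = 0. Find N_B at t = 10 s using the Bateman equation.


N_B(t) = lambda_A * N_A0 / (lambda_B - lambda_A) * [exp(-lambda_A*t) - exp(-lambda_B*t)]
exp(-0.2898*10) = 0.05513338; exp(-0.3765*10) = 0.02316761
N_B = 0.2898 * 799526 / (0.3765 - 0.2898) * (0.05513338 - 0.02316761)
N_B = 85427

85427


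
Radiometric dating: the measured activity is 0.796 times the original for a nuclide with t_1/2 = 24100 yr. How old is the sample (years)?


lambda = ln(2) / t_half = ln(2) / 24100 = 2.876129e-05 /yr
t = -ln(A/A0) / lambda
t = -ln(0.796) / 2.876129e-05
t = 7932.7 yr

7932.7


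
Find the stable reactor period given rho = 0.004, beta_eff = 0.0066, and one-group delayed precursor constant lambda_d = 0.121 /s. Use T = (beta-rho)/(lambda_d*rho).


T = (beta - rho) / (lambda_d * rho)
T = (0.0066 - 0.004) / (0.121 * 0.004)
T = 5.3719 s

5.3719


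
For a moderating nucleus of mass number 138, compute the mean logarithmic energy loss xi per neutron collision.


xi = 1 + (A-1)^2/(2A) * ln((A-1)/(A+1))
xi = 1 + (138-1)^2/(2*138) * ln((138-1)/(138 +1))
xi = 0.014423

0.014423


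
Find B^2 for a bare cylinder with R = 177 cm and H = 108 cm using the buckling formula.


B^2 = (2.405/R)^2 + (pi/H)^2
B^2 = (2.405/177)^2 + (pi/108)^2
B^2 = 0.0010308 /cm^2

0.0010308


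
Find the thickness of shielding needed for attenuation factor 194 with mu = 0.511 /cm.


x = ln(factor) / mu
x = ln(194) / 0.511
x = 10.309 cm

10.309


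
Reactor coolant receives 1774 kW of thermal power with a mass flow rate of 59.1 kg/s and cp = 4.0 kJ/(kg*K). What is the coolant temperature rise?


dT = Q / (m_dot * cp)
dT = 1774 / (59.1 * 4.0)
dT = 7.5042 C

7.5042


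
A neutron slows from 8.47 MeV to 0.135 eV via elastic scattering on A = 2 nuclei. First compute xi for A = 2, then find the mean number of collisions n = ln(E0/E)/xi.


xi = 1 + (A-1)^2/(2A)*ln((A-1)/(A+1)) = 0.7253469 (for A = 2)
n = ln(E0/E) / xi
n = ln(8.47e6 / 0.135) / 0.7253469
n = ln(6.274074e+07) / 0.7253469 = 24.753

24.753


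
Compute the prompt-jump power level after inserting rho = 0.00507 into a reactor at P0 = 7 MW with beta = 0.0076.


P1/P0 = beta / (beta - rho)
P1/P0 = 0.0076 / (0.0076 - 0.00507) = 3.003953
P1 = 7 * 3.003953 = 21.028 MW

21.028


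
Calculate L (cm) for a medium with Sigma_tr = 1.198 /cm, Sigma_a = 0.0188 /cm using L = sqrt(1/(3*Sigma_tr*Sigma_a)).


D = 1 / (3 * Sigma_tr) = 1 / (3 * 1.198) = 0.2782415 cm
L = sqrt(D / Sigma_a)
L = sqrt(0.2782415 / 0.0188)
L = 3.8471 cm

3.8471


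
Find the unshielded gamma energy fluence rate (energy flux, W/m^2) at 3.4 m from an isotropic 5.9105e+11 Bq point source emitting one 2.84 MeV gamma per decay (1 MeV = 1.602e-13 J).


psi = A * E * 1.602e-13 / (4*pi*r^2)
psi = 5.9105e+11 * 2.84 * 1.602e-13 / (4*pi*3.4^2)
psi = 0.0018511 W/m^2

0.0018511


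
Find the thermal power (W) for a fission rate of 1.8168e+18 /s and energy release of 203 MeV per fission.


P = fission_rate * E_MeV * 1.602e-13
P = 1.8168e+18 * 203 * 1.602e-13
P = 5.9083e+07 W

5.9083e+07


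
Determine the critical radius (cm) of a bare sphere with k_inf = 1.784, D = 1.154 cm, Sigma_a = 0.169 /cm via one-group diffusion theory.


L^2 = D / Sigma_a = 1.154 / 0.169 = 6.828402 cm^2
B_m^2 = (k_inf - 1) / L^2 = (1.784 - 1) / 6.828402 = 0.1148146 /cm^2
For a bare sphere: B_g = pi/R, so R_c = pi / sqrt(B_m^2)
R_c = pi / sqrt(0.1148146) = 9.2715 cm

9.2715


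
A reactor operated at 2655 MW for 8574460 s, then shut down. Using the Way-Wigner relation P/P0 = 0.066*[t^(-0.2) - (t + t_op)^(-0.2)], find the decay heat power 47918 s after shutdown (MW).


P/P0 = 0.066 * [t^(-0.2) - (t + t_op)^(-0.2)]
P/P0 = 0.066 * [47918^(-0.2) - (47918 + 8574460)^(-0.2)]
P/P0 = 0.066 * [0.1158511 - 0.04100857] = 0.004939607
P = 2655 * 0.004939607 = 13.115 MW

13.115


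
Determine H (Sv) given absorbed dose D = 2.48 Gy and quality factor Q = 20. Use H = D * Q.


H = D * Q
H = 2.48 * 20
H = 49.600 Sv

49.600


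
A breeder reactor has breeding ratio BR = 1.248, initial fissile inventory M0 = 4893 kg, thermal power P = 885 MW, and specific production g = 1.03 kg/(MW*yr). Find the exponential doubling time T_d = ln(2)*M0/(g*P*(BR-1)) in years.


Breeding gain G = BR - 1 = 1.248 - 1 = 0.248
Fissile production rate = g * P * G = 1.03 * 885 * 0.248 = 226.0644 kg/yr
T_d = ln(2) * M0 / (g * P * G)
T_d = ln(2) * 4893 / 226.0644 = 15.003 yr

15.003


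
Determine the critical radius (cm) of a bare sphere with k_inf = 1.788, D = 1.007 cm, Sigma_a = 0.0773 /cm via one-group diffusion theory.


L^2 = D / Sigma_a = 1.007 / 0.0773 = 13.02717 cm^2
B_m^2 = (k_inf - 1) / L^2 = (1.788 - 1) / 13.02717 = 0.06048896 /cm^2
For a bare sphere: B_g = pi/R, so R_c = pi / sqrt(B_m^2)
R_c = pi / sqrt(0.06048896) = 12.774 cm

12.774


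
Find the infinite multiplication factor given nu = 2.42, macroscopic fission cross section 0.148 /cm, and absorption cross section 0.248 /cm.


k_inf = nu * Sigma_f / Sigma_a
k_inf = 2.42 * 0.148 / 0.248
k_inf = 1.4442

1.4442


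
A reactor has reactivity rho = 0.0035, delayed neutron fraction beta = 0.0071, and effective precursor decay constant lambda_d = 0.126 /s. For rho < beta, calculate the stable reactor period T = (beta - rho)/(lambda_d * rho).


T = (beta - rho) / (lambda_d * rho)
T = (0.0071 - 0.0035) / (0.126 * 0.0035)
T = 8.1633 s

8.1633


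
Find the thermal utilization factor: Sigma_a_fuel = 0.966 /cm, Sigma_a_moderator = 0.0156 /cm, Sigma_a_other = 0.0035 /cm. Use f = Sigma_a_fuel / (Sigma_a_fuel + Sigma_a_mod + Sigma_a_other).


f = Sigma_a_fuel / (Sigma_a_fuel + Sigma_a_mod + Sigma_a_other)
f = 0.966 / (0.966 + 0.0156 + 0.0035)
f = 0.98061

0.98061


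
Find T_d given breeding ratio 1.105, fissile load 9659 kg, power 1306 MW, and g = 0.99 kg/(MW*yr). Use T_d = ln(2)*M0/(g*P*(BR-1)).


Breeding gain G = BR - 1 = 1.105 - 1 = 0.105
Fissile production rate = g * P * G = 0.99 * 1306 * 0.105 = 135.7587 kg/yr
T_d = ln(2) * M0 / (g * P * G)
T_d = ln(2) * 9659 / 135.7587 = 49.316 yr

49.316


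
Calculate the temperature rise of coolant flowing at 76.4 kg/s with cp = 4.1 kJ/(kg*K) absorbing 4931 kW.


dT = Q / (m_dot * cp)
dT = 4931 / (76.4 * 4.1)
dT = 15.742 C

15.742


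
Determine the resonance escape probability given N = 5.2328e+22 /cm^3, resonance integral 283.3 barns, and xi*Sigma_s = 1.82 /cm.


p = exp(-N * I * 1e-24 / (xi*Sigma_s))
p = exp(-5.2328e+22 * 283.3 * 1e-24 / 1.82)
p = 2.9008e-04

2.9008e-04


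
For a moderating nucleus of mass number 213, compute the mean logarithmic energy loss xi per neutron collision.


xi = 1 + (A-1)^2/(2A) * ln((A-1)/(A+1))
xi = 1 + (213-1)^2/(2*213) * ln((213-1)/(213 +1))
xi = 0.0093604

0.0093604


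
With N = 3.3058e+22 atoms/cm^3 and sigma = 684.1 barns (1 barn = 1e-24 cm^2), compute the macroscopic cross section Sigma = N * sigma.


Sigma = N * sigma_barns * 1e-24
Sigma = 3.3058e+22 * 684.1 * 1e-24
Sigma = 22.615 /cm

22.615


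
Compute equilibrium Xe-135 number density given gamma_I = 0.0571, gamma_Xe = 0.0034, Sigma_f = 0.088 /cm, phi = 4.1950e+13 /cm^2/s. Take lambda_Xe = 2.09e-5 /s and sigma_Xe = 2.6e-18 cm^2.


Xe_eq = (gamma_I + gamma_Xe) * Sigma_f * phi / (lambda_Xe + sigma_Xe * phi)
Numerator = (0.0571 + 0.0034) * 0.088 * 4.1950e+13 = 2.233418e+11
Denominator = 2.09e-5 + 2.6e-18 * 4.1950e+13 = 1.299700e-04
Xe_eq = 2.233418e+11 / 1.299700e-04 = 1.7184e+15 /cm^3

1.7184e+15


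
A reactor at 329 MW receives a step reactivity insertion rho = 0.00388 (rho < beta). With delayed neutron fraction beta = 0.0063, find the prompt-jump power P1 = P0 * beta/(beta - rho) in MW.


P1/P0 = beta / (beta - rho)
P1/P0 = 0.0063 / (0.0063 - 0.00388) = 2.603306
P1 = 329 * 2.603306 = 856.49 MW

856.49


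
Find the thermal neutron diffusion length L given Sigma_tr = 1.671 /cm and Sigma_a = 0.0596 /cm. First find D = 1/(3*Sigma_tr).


D = 1 / (3 * Sigma_tr) = 1 / (3 * 1.671) = 0.1994813 cm
L = sqrt(D / Sigma_a)
L = sqrt(0.1994813 / 0.0596)
L = 1.8295 cm

1.8295


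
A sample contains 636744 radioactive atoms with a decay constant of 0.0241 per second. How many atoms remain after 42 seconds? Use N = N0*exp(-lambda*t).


N = N0 * exp(-lambda * t)
N = 636744 * exp(-0.0241 * 42)
N = 231405

231405


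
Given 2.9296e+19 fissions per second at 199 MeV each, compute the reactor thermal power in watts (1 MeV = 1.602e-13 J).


P = fission_rate * E_MeV * 1.602e-13
P = 2.9296e+19 * 199 * 1.602e-13
P = 9.3395e+08 W

9.3395e+08


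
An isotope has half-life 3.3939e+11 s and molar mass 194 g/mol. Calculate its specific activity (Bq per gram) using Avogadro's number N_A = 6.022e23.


lambda = ln(2) / t_half = ln(2) / 3.3939e+11 = 2.042332e-12 /s
SA = lambda * N_A / M
SA = 2.042332e-12 * 6.022e23 / 194
SA = 6.3397e+09 Bq/g

6.3397e+09


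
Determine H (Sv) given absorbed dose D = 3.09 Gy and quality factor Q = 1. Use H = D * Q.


H = D * Q
H = 3.09 * 1
H = 3.0900 Sv

3.0900


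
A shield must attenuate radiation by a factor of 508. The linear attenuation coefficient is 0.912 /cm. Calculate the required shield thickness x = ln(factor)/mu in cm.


x = ln(factor) / mu
x = ln(508) / 0.912
x = 6.8317 cm

6.8317


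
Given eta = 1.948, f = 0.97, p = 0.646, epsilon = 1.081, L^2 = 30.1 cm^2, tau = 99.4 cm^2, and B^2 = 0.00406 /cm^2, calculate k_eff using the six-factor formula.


k_inf = eta*f*p*eps = 1.948*0.97*0.646*1.081 = 1.319529
P_TNL = 1/(1 + L^2*B^2) = 1/(1 + 30.1*0.00406) = 0.8911020
P_FNL = exp(-B^2*tau) = exp(-0.00406*99.4) = 0.6679353
k_eff = k_inf * P_TNL * P_FNL = 1.319529 * 0.8911020 * 0.6679353
k_eff = 0.78538

0.78538


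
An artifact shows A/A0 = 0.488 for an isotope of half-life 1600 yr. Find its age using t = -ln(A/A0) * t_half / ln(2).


lambda = ln(2) / t_half = ln(2) / 1600 = 4.332170e-04 /yr
t = -ln(A/A0) / lambda
t = -ln(0.488) / 4.332170e-04
t = 1656.1 yr

1656.1


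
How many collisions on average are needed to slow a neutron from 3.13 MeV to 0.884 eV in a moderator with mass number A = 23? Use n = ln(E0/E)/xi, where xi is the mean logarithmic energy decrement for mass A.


xi = 1 + (A-1)^2/(2A)*ln((A-1)/(A+1)) = 0.08448899 (for A = 23)
n = ln(E0/E) / xi
n = ln(3.13e6 / 0.884) / 0.08448899
n = ln(3.540724e+06) / 0.08448899 = 178.48

178.48


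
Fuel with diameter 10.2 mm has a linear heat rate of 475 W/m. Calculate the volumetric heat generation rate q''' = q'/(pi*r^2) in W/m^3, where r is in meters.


r = D / 2 / 1000 = 10.2 / 2 / 1000 = 0.0051 m
q''' = q' / (pi * r^2)
q''' = 475 / (pi * 0.0051^2)
q''' = 5.8130e+06 W/m^3

5.8130e+06


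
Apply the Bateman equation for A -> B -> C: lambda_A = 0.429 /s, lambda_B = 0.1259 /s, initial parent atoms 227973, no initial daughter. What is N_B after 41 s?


N_B(t) = lambda_A * N_A0 / (lambda_B - lambda_A) * [exp(-lambda_A*t) - exp(-lambda_B*t)]
exp(-0.429*41) = 2.297176e-08; exp(-0.1259*41) = 0.005730801
N_B = 0.429 * 227973 / (0.1259 - 0.429) * (2.297176e-08 - 0.005730801)
N_B = 1849.1

1849.1


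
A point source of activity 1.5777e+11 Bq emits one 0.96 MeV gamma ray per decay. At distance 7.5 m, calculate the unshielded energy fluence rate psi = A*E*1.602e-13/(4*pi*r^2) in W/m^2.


psi = A * E * 1.602e-13 / (4*pi*r^2)
psi = 1.5777e+11 * 0.96 * 1.602e-13 / (4*pi*7.5^2)
psi = 3.4326e-05 W/m^2

3.4326e-05


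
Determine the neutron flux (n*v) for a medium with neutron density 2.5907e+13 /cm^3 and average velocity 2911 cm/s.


phi = n * v
phi = 2.5907e+13 * 2911
phi = 7.5415e+16 /cm^2/s

7.5415e+16


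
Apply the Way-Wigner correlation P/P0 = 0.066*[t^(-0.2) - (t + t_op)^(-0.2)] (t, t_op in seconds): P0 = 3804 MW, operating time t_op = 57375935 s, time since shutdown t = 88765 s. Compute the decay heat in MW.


P/P0 = 0.066 * [t^(-0.2) - (t + t_op)^(-0.2)]
P/P0 = 0.066 * [88765^(-0.2) - (88765 + 57375935)^(-0.2)]
P/P0 = 0.066 * [0.1024122 - 0.02806207] = 0.004907109
P = 3804 * 0.004907109 = 18.667 MW

18.667


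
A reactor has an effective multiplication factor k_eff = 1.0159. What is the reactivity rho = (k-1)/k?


rho = (k_eff - 1) / k_eff
rho = (1.0159 - 1) / 1.0159
rho = 0.015651

0.015651


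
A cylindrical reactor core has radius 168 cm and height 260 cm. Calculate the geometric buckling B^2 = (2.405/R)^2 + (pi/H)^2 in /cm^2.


B^2 = (2.405/R)^2 + (pi/H)^2
B^2 = (2.405/168)^2 + (pi/260)^2
B^2 = 3.5093e-04 /cm^2

3.5093e-04


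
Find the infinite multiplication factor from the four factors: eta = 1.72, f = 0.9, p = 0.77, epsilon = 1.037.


k_inf = eta * f * p * epsilon
k_inf = 1.72 * 0.9 * 0.77 * 1.037
k_inf = 1.2361

1.2361


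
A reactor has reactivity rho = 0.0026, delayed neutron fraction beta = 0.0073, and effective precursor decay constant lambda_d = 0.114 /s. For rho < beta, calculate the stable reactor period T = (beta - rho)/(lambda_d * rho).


T = (beta - rho) / (lambda_d * rho)
T = (0.0073 - 0.0026) / (0.114 * 0.0026)
T = 15.857 s

15.857


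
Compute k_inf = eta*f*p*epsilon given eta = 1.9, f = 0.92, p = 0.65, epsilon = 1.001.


k_inf = eta * f * p * epsilon
k_inf = 1.9 * 0.92 * 0.65 * 1.001
k_inf = 1.1373

1.1373


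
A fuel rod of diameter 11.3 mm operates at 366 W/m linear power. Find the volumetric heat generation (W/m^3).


r = D / 2 / 1000 = 11.3 / 2 / 1000 = 0.00565 m
q''' = q' / (pi * r^2)
q''' = 366 / (pi * 0.00565^2)
q''' = 3.6495e+06 W/m^3

3.6495e+06


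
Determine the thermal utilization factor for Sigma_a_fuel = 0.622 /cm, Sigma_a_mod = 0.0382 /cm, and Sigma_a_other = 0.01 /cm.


f = Sigma_a_fuel / (Sigma_a_fuel + Sigma_a_mod + Sigma_a_other)
f = 0.622 / (0.622 + 0.0382 + 0.01)
f = 0.92808

0.92808


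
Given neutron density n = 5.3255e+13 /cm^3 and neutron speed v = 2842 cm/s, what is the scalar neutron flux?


phi = n * v
phi = 5.3255e+13 * 2842
phi = 1.5135e+17 /cm^2/s

1.5135e+17


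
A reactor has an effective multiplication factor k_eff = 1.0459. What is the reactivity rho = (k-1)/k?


rho = (k_eff - 1) / k_eff
rho = (1.0459 - 1) / 1.0459
rho = 0.043886

0.043886


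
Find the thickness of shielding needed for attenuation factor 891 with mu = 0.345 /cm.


x = ln(factor) / mu
x = ln(891) / 0.345
x = 19.688 cm

19.688


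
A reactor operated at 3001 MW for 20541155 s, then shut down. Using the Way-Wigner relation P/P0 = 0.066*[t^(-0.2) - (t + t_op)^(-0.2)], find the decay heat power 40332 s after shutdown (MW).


P/P0 = 0.066 * [t^(-0.2) - (t + t_op)^(-0.2)]
P/P0 = 0.066 * [40332^(-0.2) - (40332 + 20541155)^(-0.2)]
P/P0 = 0.066 * [0.1199140 - 0.03445916] = 0.005640019
P = 3001 * 0.005640019 = 16.926 MW

16.926


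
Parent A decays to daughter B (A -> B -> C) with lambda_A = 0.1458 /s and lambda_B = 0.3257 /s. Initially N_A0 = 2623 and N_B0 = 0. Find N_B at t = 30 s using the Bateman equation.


N_B(t) = lambda_A * N_A0 / (lambda_B - lambda_A) * [exp(-lambda_A*t) - exp(-lambda_B*t)]
exp(-0.1458*30) = 0.01260074; exp(-0.3257*30) = 5.708324e-05
N_B = 0.1458 * 2623 / (0.3257 - 0.1458) * (0.01260074 - 5.708324e-05)
N_B = 26.665

26.665


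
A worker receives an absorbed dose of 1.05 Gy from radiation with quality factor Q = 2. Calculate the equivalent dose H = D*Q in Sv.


H = D * Q
H = 1.05 * 2
H = 2.1000 Sv

2.1000


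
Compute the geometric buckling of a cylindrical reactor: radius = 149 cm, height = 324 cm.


B^2 = (2.405/R)^2 + (pi/H)^2
B^2 = (2.405/149)^2 + (pi/324)^2
B^2 = 3.5455e-04 /cm^2

3.5455e-04


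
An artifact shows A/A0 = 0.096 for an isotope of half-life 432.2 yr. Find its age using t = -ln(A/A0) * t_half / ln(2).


lambda = ln(2) / t_half = ln(2) / 432.2 = 0.001603765 /yr
t = -ln(A/A0) / lambda
t = -ln(0.096) / 0.001603765
t = 1461.2 yr

1461.2


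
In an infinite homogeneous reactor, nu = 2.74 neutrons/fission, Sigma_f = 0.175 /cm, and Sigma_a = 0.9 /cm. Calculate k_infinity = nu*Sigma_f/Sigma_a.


k_inf = nu * Sigma_f / Sigma_a
k_inf = 2.74 * 0.175 / 0.9
k_inf = 0.53278

0.53278


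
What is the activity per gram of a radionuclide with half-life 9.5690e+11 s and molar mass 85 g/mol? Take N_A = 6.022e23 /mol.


lambda = ln(2) / t_half = ln(2) / 9.5690e+11 = 7.243674e-13 /s
SA = lambda * N_A / M
SA = 7.243674e-13 * 6.022e23 / 85
SA = 5.1319e+09 Bq/g

5.1319e+09


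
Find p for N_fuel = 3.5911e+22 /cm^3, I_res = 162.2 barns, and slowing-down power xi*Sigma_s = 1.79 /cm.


p = exp(-N * I * 1e-24 / (xi*Sigma_s))
p = exp(-3.5911e+22 * 162.2 * 1e-24 / 1.79)
p = 0.038617

0.038617


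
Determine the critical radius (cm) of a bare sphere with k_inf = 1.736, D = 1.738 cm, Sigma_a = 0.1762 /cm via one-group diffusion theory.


L^2 = D / Sigma_a = 1.738 / 0.1762 = 9.863791 cm^2
B_m^2 = (k_inf - 1) / L^2 = (1.736 - 1) / 9.863791 = 0.07461634 /cm^2
For a bare sphere: B_g = pi/R, so R_c = pi / sqrt(B_m^2)
R_c = pi / sqrt(0.07461634) = 11.501 cm

11.501


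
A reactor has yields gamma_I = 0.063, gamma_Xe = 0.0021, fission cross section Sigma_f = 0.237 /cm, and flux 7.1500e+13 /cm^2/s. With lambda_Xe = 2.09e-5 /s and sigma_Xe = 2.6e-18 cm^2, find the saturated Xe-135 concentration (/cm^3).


Xe_eq = (gamma_I + gamma_Xe) * Sigma_f * phi / (lambda_Xe + sigma_Xe * phi)
Numerator = (0.063 + 0.0021) * 0.237 * 7.1500e+13 = 1.103152e+12
Denominator = 2.09e-5 + 2.6e-18 * 7.1500e+13 = 2.068000e-04
Xe_eq = 1.103152e+12 / 2.068000e-04 = 5.3344e+15 /cm^3

5.3344e+15


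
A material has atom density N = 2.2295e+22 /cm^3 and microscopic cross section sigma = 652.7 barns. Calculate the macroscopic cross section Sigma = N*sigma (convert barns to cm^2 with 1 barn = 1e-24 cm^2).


Sigma = N * sigma_barns * 1e-24
Sigma = 2.2295e+22 * 652.7 * 1e-24
Sigma = 14.552 /cm

14.552


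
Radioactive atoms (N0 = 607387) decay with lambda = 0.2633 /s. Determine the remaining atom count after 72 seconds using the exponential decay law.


N = N0 * exp(-lambda * t)
N = 607387 * exp(-0.2633 * 72)
N = 0.0035505

0.0035505


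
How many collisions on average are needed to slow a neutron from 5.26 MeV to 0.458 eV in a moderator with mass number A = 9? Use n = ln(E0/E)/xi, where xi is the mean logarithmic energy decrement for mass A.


xi = 1 + (A-1)^2/(2A)*ln((A-1)/(A+1)) = 0.2066007 (for A = 9)
n = ln(E0/E) / xi
n = ln(5.26e6 / 0.458) / 0.2066007
n = ln(1.148472e+07) / 0.2066007 = 78.686

78.686


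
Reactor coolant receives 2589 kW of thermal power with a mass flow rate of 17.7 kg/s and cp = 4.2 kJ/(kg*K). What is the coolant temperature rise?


dT = Q / (m_dot * cp)
dT = 2589 / (17.7 * 4.2)
dT = 34.826 C

34.826
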